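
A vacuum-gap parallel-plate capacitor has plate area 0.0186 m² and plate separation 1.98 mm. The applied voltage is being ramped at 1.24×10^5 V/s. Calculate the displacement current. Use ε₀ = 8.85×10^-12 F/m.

1.03×10^-5 A

E = V/d so dE/dt = (dV/dt)/d = 6.263×10^7 V/(m·s), and I_d = ε₀ A dE/dt = (8.85×10^-12)(0.0186)(6.263×10^7) = 1.03×10^-5 A.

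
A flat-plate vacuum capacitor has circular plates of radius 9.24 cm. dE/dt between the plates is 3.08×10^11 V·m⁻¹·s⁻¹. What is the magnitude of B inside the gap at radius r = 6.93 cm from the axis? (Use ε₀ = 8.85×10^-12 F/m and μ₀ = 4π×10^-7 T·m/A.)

Total displacement current: I_d = ε₀(πR²)(dE/dt) = (8.85×10^-12)(0.02682)(3.08×10^11) = 0.07311 A.
∮B·dl = μ₀ I_d,enc with I_d,enc = I_d r²/R² = 0.04112 A; so B = μ₀ I_d,enc/(2πr) = 1.19×10^-7 T.

1.19×10^-7 T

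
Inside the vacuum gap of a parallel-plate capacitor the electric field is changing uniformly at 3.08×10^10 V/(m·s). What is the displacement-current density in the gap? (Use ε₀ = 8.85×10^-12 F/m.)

J_d = ε₀ dE/dt = (8.85×10^-12)(3.08×10^10) = 0.273 A/m².

0.273 A/m²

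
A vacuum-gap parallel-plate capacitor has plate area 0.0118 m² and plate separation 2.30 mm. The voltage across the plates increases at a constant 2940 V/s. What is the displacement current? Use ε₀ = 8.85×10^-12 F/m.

1.33×10^-7 A

The displacement current equals the charging current C dV/dt. With C = ε₀A/d = (8.85×10^-12)(0.0118)/(2.30×10^-3) = 4.540×10^-11 F, I_d = (4.540×10^-11)(2940) = 1.33×10^-7 A.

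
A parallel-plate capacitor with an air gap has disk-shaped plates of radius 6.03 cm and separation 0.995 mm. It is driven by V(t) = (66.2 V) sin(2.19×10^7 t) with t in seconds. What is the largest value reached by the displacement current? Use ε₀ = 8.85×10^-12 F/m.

C = ε₀A/d = (8.85×10^-12)(0.01142)/(9.95×10^-4) = 1.016×10^-10 F; ω = 2.19×10^7 rad/s.
I_d = C dV/dt, so |I_d|_max = C V₀ ω = (1.016×10^-10)(66.2)(2.19×10^7) = 0.147 A.

0.147 A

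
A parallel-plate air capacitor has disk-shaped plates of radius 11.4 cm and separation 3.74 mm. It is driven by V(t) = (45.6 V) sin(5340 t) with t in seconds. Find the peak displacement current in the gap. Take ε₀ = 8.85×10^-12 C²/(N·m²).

2.35×10^-5 A

The displacement current equals the conduction current C dV/dt, which peaks at C V₀ ω.
With C = ε₀A/d = (8.85×10^-12)(0.04083)/(3.74×10^-3) = 9.662×10^-11 F and ω = 5340 rad/s, I_d,max = (9.662×10^-11)(45.6)(5340) = 2.35×10^-5 A.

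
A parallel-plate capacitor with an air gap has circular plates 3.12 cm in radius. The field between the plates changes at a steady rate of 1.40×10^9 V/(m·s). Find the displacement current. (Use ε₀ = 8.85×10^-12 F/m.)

3.79×10^-5 A

With a uniform field, Φ_E = EA, so I_d = ε₀ A dE/dt = 3.79×10^-5 A.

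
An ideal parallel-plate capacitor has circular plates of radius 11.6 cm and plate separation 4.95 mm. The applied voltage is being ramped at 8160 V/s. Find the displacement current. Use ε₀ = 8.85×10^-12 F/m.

The displacement current equals the charging current C dV/dt. With C = ε₀A/d = (8.85×10^-12)(0.04227)/(4.95×10^-3) = 7.557×10^-11 F, I_d = (7.557×10^-11)(8160) = 6.17×10^-7 A.

6.17×10^-7 A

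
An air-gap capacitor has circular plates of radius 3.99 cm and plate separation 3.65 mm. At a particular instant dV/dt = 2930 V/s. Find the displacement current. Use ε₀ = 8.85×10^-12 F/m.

The field between the plates is E = V/d, so dE/dt = (2930)/(3.65×10^-3 m) = 8.027×10^5 V/(m·s).
I_d = ε₀ A (dE/dt) = (8.85×10^-12)(5.001×10^-3)(8.027×10^5) = 3.55×10^-8 A.

3.55×10^-8 A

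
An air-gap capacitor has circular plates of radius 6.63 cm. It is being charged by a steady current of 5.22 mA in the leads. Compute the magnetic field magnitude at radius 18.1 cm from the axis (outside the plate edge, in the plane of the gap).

By continuity the displacement current in the gap matches the conduction current: I_d = 5.22×10^-3 A.
For r ≥ R the full I_d is enclosed: B = μ₀ I_d/(2πr) = (4π×10^-7)(5.22×10^-3)/(2π·0.181) = 5.77×10^-9 T.

5.77×10^-9 T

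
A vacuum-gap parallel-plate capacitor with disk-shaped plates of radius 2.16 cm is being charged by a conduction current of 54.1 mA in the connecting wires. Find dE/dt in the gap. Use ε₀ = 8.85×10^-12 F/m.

4.17×10^12 V/(m·s)

The displacement current between the plates equals the conduction current, I_d = 54.1 mA.
Then dE/dt = I_d/(ε₀A) = 4.17×10^12 V/(m·s).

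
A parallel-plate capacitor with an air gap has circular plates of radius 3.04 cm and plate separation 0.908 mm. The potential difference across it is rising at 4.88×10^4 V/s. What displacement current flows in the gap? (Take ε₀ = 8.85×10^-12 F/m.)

1.38×10^-6 A

The field between the plates is E = V/d, so dE/dt = (4.88×10^4)/(9.08×10^-4 m) = 5.374×10^7 V/(m·s).
I_d = ε₀ A (dE/dt) = (8.85×10^-12)(2.903×10^-3)(5.374×10^7) = 1.38×10^-6 A.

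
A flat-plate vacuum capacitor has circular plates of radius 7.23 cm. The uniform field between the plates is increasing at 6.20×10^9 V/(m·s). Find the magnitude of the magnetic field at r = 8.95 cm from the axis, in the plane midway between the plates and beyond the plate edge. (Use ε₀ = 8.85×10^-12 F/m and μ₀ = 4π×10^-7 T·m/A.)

I_d = ε₀ dΦ_E/dt = ε₀ πR² (dE/dt) = (8.85×10^-12)(0.01642)(6.20×10^9) = 9.010×10^-4 A through the full plate area.
Outside the plates the loop encloses all of I_d, so B·2πr = μ₀ I_d and B = 2.01×10^-9 T.

2.01×10^-9 T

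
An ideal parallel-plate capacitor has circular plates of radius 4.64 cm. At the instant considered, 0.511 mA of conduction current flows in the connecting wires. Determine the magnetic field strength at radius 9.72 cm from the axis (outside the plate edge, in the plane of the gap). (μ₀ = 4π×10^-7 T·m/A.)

1.05×10^-9 T

Between the plates the displacement current equals the wire current: I_d = 0.511 mA = 5.11×10^-4 A.
For r ≥ R the full I_d is enclosed: B = μ₀ I_d/(2πr) = (4π×10^-7)(5.11×10^-4)/(2π·0.0972) = 1.05×10^-9 T.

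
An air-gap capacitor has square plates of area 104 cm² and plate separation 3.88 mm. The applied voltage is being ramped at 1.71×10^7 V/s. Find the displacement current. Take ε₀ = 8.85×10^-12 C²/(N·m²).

E = V/d so dE/dt = (dV/dt)/d = 4.407×10^9 V/(m·s), and I_d = ε₀ A dE/dt = (8.85×10^-12)(0.0104)(4.407×10^9) = 4.06×10^-4 A.

4.06×10^-4 A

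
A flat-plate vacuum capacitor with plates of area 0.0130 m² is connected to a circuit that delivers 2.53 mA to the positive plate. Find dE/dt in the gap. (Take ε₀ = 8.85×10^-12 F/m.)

2.20×10^10 V/(m·s)

Charge continuity gives I_d = I = 2.53×10^-3 A between the plates.
Inverting I_d = ε₀ A dE/dt gives dE/dt = 2.53×10^-3 / (8.85×10^-12 · 0.0130) = 2.20×10^10 V/(m·s).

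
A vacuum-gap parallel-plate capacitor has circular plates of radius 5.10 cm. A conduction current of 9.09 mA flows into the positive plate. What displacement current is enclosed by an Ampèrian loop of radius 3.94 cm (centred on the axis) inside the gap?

No conduction current crosses the gap, so I_d there equals the 9.09×10^-3 A in the leads.
The field is uniform, so I_d,enc = I_d (r/R)² = (9.09×10^-3)(3.94/5.10)² = 5.43×10^-3 A.

5.43×10^-3 A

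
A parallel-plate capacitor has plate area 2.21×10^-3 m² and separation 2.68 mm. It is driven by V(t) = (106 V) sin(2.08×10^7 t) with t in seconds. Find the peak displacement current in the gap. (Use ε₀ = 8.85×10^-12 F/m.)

(dE/dt)_max = V₀ω/d = 8.227×10^11 V/(m·s); ω = 2.08×10^7 rad/s.
I_d,max = ε₀ A (dE/dt)_max = (8.85×10^-12)(2.21×10^-3)(8.227×10^11) = 0.0161 A.

0.0161 A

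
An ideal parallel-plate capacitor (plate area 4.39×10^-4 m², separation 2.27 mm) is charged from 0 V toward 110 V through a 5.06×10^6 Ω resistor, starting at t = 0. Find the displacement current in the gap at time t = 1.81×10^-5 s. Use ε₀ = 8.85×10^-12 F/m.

C = ε₀A/d = (8.85×10^-12)(4.39×10^-4)/(2.27×10^-3) = 1.712×10^-12 F and τ = RC = 8.663×10^-6 s. I_d in the gap equals the RC charging current.
I_d(t) = (V₀/R) e^(−t/τ) = 2.174×10^-5 · e^(−2.089) = 2.69×10^-6 A.

2.69×10^-6 A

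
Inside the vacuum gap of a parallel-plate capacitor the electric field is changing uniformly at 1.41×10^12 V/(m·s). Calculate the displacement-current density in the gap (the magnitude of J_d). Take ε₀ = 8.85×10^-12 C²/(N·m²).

12.5 A/m²

J_d = ε₀ dE/dt = (8.85×10^-12)(1.41×10^12) = 12.5 A/m².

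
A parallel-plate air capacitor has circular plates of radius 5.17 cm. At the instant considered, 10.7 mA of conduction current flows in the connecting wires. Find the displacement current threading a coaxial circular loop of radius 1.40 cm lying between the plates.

Between the plates the displacement current equals the wire current: I_d = 10.7 mA = 0.0107 A.
Since J_d is uniform, the enclosed fraction is (r/R)² = 0.07333, giving I_d,enc = 7.85×10^-4 A.

7.85×10^-4 A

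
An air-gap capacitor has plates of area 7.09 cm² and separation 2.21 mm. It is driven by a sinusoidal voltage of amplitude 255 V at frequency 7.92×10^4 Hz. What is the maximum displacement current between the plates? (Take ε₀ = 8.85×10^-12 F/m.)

3.60×10^-4 A

(dE/dt)_max = V₀ω/d = 5.742×10^10 V/(m·s); ω = 2πf = 4.976×10^5 rad/s.
I_d,max = ε₀ A (dE/dt)_max = (8.85×10^-12)(7.09×10^-4)(5.742×10^10) = 3.60×10^-4 A.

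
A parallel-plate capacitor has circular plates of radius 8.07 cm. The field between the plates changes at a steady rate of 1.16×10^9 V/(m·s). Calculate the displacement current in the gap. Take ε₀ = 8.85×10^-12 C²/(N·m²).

2.10×10^-4 A

I_d = ε₀ A (dE/dt) = (8.85×10^-12)(0.02046 m²)(1.16×10^9) = 2.10×10^-4 A.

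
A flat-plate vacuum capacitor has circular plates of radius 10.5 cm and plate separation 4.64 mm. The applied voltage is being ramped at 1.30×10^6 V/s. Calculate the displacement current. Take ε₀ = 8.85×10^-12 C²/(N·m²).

The displacement current equals the charging current C dV/dt. With C = ε₀A/d = (8.85×10^-12)(0.03464)/(4.64×10^-3) = 6.607×10^-11 F, I_d = (6.607×10^-11)(1.30×10^6) = 8.59×10^-5 A.

8.59×10^-5 A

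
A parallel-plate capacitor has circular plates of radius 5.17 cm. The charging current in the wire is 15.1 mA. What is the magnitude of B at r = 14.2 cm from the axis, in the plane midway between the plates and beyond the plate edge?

2.13×10^-8 T

By continuity the displacement current in the gap matches the conduction current: I_d = 0.0151 A.
With r > R the enclosed displacement current is the full I_d; B = μ₀ I_d / (2πr) = 2.13×10^-8 T.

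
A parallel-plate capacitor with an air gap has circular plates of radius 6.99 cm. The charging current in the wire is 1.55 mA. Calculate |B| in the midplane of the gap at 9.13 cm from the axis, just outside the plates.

No conduction current crosses the gap, so I_d there equals the 1.55×10^-3 A in the leads.
For r ≥ R the full I_d is enclosed: B = μ₀ I_d/(2πr) = (4π×10^-7)(1.55×10^-3)/(2π·0.0913) = 3.40×10^-9 T.

3.40×10^-9 T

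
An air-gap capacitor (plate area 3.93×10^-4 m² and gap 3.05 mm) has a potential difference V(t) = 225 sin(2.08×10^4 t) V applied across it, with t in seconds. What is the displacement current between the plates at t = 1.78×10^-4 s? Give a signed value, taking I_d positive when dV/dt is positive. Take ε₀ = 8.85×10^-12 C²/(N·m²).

-4.52×10^-6 A

dV/dt = (225)(2.08×10^4)·cos(3.7024) = -3.963×10^6 V/s.
I_d = C dV/dt with C = ε₀A/d = (8.85×10^-12)(3.93×10^-4)/(3.05×10^-3) = 1.140×10^-12 F, so I_d = (1.140×10^-12)(-3.963×10^6) = -4.52×10^-6 A.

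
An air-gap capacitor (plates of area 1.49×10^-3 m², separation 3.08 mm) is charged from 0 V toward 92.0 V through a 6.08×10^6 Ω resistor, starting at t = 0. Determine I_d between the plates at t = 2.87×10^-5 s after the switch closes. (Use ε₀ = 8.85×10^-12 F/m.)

C = ε₀A/d = (8.85×10^-12)(1.49×10^-3)/(3.08×10^-3) = 4.281×10^-12 F, so τ = RC = 2.603×10^-5 s.
The conduction current is I(t) = (V₀/R) e^(−t/τ), and the displacement current between the plates equals it.
t/τ = 1.103; I_d = (92.0/6.08×10^6) · e^(−1.103) = (1.513×10^-5)(0.3319) = 5.02×10^-6 A.

5.02×10^-6 A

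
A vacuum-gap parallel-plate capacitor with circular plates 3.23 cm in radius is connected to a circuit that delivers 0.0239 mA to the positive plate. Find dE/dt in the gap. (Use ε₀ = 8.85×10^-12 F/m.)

8.24×10^8 V/(m·s)

The displacement current between the plates equals the conduction current, I_d = 0.0239 mA.
Then dE/dt = I_d/(ε₀A) = 8.24×10^8 V/(m·s).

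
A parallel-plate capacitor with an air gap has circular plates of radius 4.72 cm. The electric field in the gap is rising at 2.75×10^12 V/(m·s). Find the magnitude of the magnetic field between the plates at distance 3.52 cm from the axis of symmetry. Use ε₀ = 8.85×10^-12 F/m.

5.38×10^-7 T

Total displacement current: I_d = ε₀(πR²)(dE/dt) = (8.85×10^-12)(6.999×10^-3)(2.75×10^12) = 0.1703 A.
An Ampèrian loop of radius r encloses a fraction (r/R)² of I_d. Then B·2πr = μ₀ I_d (r/R)², giving B = μ₀ I_d r/(2πR²) = 5.38×10^-7 T.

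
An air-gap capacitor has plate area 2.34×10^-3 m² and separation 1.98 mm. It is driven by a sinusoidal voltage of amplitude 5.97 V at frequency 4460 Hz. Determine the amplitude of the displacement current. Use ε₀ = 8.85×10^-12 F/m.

(dE/dt)_max = V₀ω/d = 8.448×10^7 V/(m·s); ω = 2πf = 2.802×10^4 rad/s.
I_d,max = ε₀ A (dE/dt)_max = (8.85×10^-12)(2.34×10^-3)(8.448×10^7) = 1.75×10^-6 A.

1.75×10^-6 A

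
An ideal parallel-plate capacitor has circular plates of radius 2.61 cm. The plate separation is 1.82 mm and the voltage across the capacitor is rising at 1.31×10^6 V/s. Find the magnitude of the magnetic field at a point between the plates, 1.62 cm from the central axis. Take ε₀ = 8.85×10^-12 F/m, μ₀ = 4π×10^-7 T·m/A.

6.48×10^-11 T

dE/dt = (dV/dt)/d = 7.198×10^8 V/(m·s); I_d = ε₀(πR²)(dE/dt) = (8.85×10^-12)(2.140×10^-3)(7.198×10^8) = 1.363×10^-5 A.
∮B·dl = μ₀ I_d,enc with I_d,enc = I_d r²/R² = 5.251×10^-6 A; so B = μ₀ I_d,enc/(2πr) = 6.48×10^-11 T.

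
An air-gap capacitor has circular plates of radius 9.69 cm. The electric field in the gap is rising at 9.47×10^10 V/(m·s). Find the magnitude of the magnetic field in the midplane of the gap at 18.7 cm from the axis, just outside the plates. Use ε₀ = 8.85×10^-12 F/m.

Total displacement current: I_d = ε₀(πR²)(dE/dt) = (8.85×10^-12)(0.02950)(9.47×10^10) = 0.02472 A.
For r ≥ R the full I_d is enclosed: B = μ₀ I_d/(2πr) = (4π×10^-7)(0.02472)/(2π·0.187) = 2.64×10^-8 T.

2.64×10^-8 T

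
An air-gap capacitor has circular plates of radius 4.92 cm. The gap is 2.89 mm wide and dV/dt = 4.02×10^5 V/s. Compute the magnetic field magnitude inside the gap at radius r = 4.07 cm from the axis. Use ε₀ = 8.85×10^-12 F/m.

3.15×10^-11 T

dE/dt = (dV/dt)/d = 1.391×10^8 V/(m·s); I_d = ε₀(πR²)(dE/dt) = (8.85×10^-12)(7.605×10^-3)(1.391×10^8) = 9.362×10^-6 A.
∮B·dl = μ₀ I_d,enc with I_d,enc = I_d r²/R² = 6.407×10^-6 A; so B = μ₀ I_d,enc/(2πr) = 3.15×10^-11 T.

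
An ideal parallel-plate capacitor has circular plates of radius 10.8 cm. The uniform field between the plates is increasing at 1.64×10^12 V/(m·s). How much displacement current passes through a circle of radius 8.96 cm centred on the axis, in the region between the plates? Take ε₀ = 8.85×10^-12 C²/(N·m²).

0.366 A

Through the whole plate area (πR² = 0.03664 m²), I_d = ε₀ πR² dE/dt = 0.5318 A.
Through an area πr² the displacement current is I_d·(πr²/πR²) = I_d (r/R)² = 0.366 A.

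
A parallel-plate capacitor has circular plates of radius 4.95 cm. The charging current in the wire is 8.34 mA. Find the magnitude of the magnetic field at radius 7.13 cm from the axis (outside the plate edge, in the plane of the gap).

2.34×10^-8 T

No conduction current crosses the gap, so I_d there equals the 8.34×10^-3 A in the leads.
With r > R the enclosed displacement current is the full I_d; B = μ₀ I_d / (2πr) = 2.34×10^-8 T.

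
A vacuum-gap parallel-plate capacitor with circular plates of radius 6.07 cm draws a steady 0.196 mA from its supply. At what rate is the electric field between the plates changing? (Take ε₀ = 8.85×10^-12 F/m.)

1.91×10^9 V/(m·s)

The displacement current between the plates equals the conduction current, I_d = 0.196 mA.
Then dE/dt = I_d/(ε₀A) = 1.91×10^9 V/(m·s).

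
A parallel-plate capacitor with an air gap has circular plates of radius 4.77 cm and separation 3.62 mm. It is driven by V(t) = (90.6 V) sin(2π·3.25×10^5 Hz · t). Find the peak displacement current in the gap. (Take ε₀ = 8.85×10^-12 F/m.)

The displacement current equals the conduction current C dV/dt, which peaks at C V₀ ω.
With C = ε₀A/d = (8.85×10^-12)(7.148×10^-3)/(3.62×10^-3) = 1.748×10^-11 F and ω = 2πf = 2.042×10^6 rad/s, I_d,max = (1.748×10^-11)(90.6)(2.042×10^6) = 3.23×10^-3 A.

3.23×10^-3 A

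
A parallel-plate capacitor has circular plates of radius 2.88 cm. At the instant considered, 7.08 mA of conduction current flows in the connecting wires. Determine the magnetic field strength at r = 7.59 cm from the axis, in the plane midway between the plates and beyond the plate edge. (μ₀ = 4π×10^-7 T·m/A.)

1.87×10^-8 T

No conduction current crosses the gap, so I_d there equals the 7.08×10^-3 A in the leads.
For r ≥ R the full I_d is enclosed: B = μ₀ I_d/(2πr) = (4π×10^-7)(7.08×10^-3)/(2π·0.0759) = 1.87×10^-8 T.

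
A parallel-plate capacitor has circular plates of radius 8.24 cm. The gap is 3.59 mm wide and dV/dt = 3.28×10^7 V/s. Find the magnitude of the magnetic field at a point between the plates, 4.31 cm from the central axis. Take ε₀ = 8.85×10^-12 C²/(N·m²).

With E = V/d, dE/dt = 9.136×10^9 V/(m·s) and πR² = 0.02133 m², giving I_d = ε₀ πR² dE/dt = 1.725×10^-3 A.
∮B·dl = μ₀ I_d,enc with I_d,enc = I_d r²/R² = 4.719×10^-4 A; so B = μ₀ I_d,enc/(2πr) = 2.19×10^-9 T.

2.19×10^-9 T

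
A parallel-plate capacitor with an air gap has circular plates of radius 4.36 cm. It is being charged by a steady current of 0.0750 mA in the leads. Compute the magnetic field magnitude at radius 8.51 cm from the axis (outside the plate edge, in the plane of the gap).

Between the plates the displacement current equals the wire current: I_d = 0.0750 mA = 7.50×10^-5 A.
Outside the plates the loop encloses all of I_d, so B·2πr = μ₀ I_d and B = 1.76×10^-10 T.

1.76×10^-10 T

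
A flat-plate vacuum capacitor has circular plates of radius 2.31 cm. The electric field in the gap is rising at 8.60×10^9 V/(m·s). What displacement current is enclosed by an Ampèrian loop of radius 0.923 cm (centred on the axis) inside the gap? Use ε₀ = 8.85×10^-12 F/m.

2.04×10^-5 A

I_d = ε₀ dΦ_E/dt = ε₀ πR² (dE/dt) = (8.85×10^-12)(1.676×10^-3)(8.60×10^9) = 1.276×10^-4 A through the full plate area.
Since J_d is uniform, the enclosed fraction is (r/R)² = 0.1597, giving I_d,enc = 2.04×10^-5 A.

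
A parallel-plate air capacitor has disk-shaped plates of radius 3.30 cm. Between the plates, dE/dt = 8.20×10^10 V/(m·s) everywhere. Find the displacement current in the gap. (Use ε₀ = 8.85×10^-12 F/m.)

2.48×10^-3 A

With a uniform field, Φ_E = EA, so I_d = ε₀ A dE/dt = 2.48×10^-3 A.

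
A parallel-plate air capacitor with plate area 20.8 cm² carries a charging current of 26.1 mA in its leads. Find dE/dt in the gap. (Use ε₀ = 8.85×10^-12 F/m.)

Charge continuity gives I_d = I = 0.0261 A between the plates.
Since I_d = ε₀ A dE/dt, dE/dt = I_d/(ε₀A) = (0.0261)/((8.85×10^-12)(2.08×10^-3)) = 1.42×10^12 V/(m·s).

1.42×10^12 V/(m·s)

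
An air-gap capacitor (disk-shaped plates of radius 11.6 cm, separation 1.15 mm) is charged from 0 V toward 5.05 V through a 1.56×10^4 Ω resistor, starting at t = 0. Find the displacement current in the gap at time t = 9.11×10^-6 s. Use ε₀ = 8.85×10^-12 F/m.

5.38×10^-5 A

C = ε₀A/d = (8.85×10^-12)(0.04227)/(1.15×10^-3) = 3.253×10^-10 F and τ = RC = 5.075×10^-6 s. I_d in the gap equals the RC charging current.
I_d(t) = (V₀/R) e^(−t/τ) = 3.237×10^-4 · e^(−1.795) = 5.38×10^-5 A.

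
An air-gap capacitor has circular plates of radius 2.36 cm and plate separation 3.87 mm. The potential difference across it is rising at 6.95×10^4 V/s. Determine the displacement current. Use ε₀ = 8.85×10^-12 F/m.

2.78×10^-7 A

E = V/d so dE/dt = (dV/dt)/d = 1.796×10^7 V/(m·s), and I_d = ε₀ A dE/dt = (8.85×10^-12)(1.750×10^-3)(1.796×10^7) = 2.78×10^-7 A.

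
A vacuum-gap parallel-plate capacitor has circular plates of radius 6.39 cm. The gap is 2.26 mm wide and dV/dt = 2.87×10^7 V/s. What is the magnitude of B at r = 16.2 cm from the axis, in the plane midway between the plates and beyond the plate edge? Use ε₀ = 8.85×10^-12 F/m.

1.78×10^-9 T

dE/dt = (dV/dt)/d = 1.270×10^10 V/(m·s); I_d = ε₀(πR²)(dE/dt) = (8.85×10^-12)(0.01283)(1.270×10^10) = 1.442×10^-3 A.
With r > R the enclosed displacement current is the full I_d; B = μ₀ I_d / (2πr) = 1.78×10^-9 T.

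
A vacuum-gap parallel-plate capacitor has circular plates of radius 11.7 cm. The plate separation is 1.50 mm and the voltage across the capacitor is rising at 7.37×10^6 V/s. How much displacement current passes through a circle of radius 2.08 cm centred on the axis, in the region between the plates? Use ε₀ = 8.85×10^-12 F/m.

dE/dt = (dV/dt)/d = 4.913×10^9 V/(m·s); I_d = ε₀(πR²)(dE/dt) = (8.85×10^-12)(0.04301)(4.913×10^9) = 1.870×10^-3 A.
Since J_d is uniform, the enclosed fraction is (r/R)² = 0.03160, giving I_d,enc = 5.91×10^-5 A.

5.91×10^-5 A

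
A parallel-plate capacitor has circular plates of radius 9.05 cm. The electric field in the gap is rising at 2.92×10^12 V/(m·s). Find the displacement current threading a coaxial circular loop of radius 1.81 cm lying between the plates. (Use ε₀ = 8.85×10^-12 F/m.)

0.0266 A

I_d = ε₀ dΦ_E/dt = ε₀ πR² (dE/dt) = (8.85×10^-12)(0.02573)(2.92×10^12) = 0.6649 A through the full plate area.
Through an area πr² the displacement current is I_d·(πr²/πR²) = I_d (r/R)² = 0.0266 A.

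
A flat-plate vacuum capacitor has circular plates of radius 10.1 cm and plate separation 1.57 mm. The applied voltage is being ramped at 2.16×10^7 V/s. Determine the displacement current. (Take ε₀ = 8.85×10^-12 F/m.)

3.90×10^-3 A

The field between the plates is E = V/d, so dE/dt = (2.16×10^7)/(1.57×10^-3 m) = 1.376×10^10 V/(m·s).
I_d = ε₀ A (dE/dt) = (8.85×10^-12)(0.03205)(1.376×10^10) = 3.90×10^-3 A.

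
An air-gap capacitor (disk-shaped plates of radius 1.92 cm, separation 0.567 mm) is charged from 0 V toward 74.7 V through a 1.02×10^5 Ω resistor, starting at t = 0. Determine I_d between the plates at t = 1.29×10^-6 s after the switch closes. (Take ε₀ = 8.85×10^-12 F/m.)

C = ε₀A/d = (8.85×10^-12)(1.158×10^-3)/(5.67×10^-4) = 1.807×10^-11 F, so τ = RC = 1.843×10^-6 s.
The conduction current is I(t) = (V₀/R) e^(−t/τ), and the displacement current between the plates equals it.
t/τ = 0.6999; I_d = (74.7/1.02×10^5) · e^(−0.6999) = (7.324×10^-4)(0.4966) = 3.64×10^-4 A.

3.64×10^-4 A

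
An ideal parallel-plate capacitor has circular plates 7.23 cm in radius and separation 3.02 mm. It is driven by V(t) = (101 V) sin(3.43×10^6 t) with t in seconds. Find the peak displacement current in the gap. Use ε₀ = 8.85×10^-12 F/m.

0.0167 A

C = ε₀A/d = (8.85×10^-12)(0.01642)/(3.02×10^-3) = 4.812×10^-11 F; ω = 3.43×10^6 rad/s.
I_d = C dV/dt, so |I_d|_max = C V₀ ω = (4.812×10^-11)(101)(3.43×10^6) = 0.0167 A.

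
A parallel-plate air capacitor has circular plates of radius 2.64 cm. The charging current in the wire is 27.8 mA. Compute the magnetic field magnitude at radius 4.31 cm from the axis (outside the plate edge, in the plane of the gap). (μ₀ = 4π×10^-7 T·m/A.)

Between the plates the displacement current equals the wire current: I_d = 27.8 mA = 0.0278 A.
Outside the plates the loop encloses all of I_d, so B·2πr = μ₀ I_d and B = 1.29×10^-7 T.

1.29×10^-7 T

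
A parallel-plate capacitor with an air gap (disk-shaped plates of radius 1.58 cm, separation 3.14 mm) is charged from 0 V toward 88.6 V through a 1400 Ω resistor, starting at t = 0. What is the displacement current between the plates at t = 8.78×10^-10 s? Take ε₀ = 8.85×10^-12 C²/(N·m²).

0.0477 A

C = ε₀A/d = (8.85×10^-12)(7.843×10^-4)/(3.14×10^-3) = 2.211×10^-12 F, so τ = RC = 3.095×10^-9 s.
The conduction current is I(t) = (V₀/R) e^(−t/τ), and the displacement current between the plates equals it.
t/τ = 0.2837; I_d = (88.6/1400) · e^(−0.2837) = (0.06329)(0.7530) = 0.0477 A.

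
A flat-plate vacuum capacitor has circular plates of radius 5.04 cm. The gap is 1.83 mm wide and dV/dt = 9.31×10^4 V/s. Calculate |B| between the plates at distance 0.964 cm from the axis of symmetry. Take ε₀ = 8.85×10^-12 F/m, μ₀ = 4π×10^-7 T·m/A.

dE/dt = (dV/dt)/d = 5.087×10^7 V/(m·s); I_d = ε₀(πR²)(dE/dt) = (8.85×10^-12)(7.980×10^-3)(5.087×10^7) = 3.593×10^-6 A.
An Ampèrian loop of radius r encloses a fraction (r/R)² of I_d. Then B·2πr = μ₀ I_d (r/R)², giving B = μ₀ I_d r/(2πR²) = 2.73×10^-12 T.

2.73×10^-12 T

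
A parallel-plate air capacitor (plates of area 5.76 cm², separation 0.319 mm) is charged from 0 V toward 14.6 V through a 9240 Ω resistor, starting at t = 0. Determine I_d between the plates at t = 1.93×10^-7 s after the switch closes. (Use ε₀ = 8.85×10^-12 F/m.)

C = ε₀A/d = (8.85×10^-12)(5.76×10^-4)/(3.19×10^-4) = 1.598×10^-11 F and τ = RC = 1.477×10^-7 s. I_d in the gap equals the RC charging current.
I_d(t) = (V₀/R) e^(−t/τ) = 1.580×10^-3 · e^(−1.307) = 4.28×10^-4 A.

4.28×10^-4 A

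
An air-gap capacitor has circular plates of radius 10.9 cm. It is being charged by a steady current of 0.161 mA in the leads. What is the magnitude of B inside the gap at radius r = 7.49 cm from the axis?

2.03×10^-10 T

Between the plates the displacement current equals the wire current: I_d = 0.161 mA = 1.61×10^-4 A.
An Ampèrian loop of radius r encloses a fraction (r/R)² of I_d. Then B·2πr = μ₀ I_d (r/R)², giving B = μ₀ I_d r/(2πR²) = 2.03×10^-10 T.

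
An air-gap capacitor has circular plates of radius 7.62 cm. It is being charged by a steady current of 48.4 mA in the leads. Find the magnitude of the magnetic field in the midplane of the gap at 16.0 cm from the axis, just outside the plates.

6.05×10^-8 T

By continuity the displacement current in the gap matches the conduction current: I_d = 0.0484 A.
With r > R the enclosed displacement current is the full I_d; B = μ₀ I_d / (2πr) = 6.05×10^-8 T.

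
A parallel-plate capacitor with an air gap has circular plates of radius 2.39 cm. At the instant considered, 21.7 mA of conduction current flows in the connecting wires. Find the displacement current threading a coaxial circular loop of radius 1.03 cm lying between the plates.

4.03×10^-3 A

No conduction current crosses the gap, so I_d there equals the 0.0217 A in the leads.
The field is uniform, so I_d,enc = I_d (r/R)² = (0.0217)(1.03/2.39)² = 4.03×10^-3 A.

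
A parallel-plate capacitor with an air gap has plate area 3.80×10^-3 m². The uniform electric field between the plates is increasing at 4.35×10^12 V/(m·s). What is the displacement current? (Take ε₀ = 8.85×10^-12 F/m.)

With a uniform field, Φ_E = EA, so I_d = ε₀ A dE/dt = 0.146 A.

0.146 A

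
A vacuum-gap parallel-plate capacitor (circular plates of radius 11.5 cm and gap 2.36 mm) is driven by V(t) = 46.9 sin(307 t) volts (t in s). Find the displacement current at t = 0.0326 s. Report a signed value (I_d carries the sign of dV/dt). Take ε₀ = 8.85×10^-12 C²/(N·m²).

dE/dt = (V₀ω/d)·cos(ωt) with ωt = 10.0082 rad: (46.9)(307)(-0.8346)/(2.36×10^-3) = -5.092×10^6 V/(m·s).
I_d = ε₀ A dE/dt = (8.85×10^-12)(0.04155)(-5.092×10^6) = -1.87×10^-6 A.

-1.87×10^-6 A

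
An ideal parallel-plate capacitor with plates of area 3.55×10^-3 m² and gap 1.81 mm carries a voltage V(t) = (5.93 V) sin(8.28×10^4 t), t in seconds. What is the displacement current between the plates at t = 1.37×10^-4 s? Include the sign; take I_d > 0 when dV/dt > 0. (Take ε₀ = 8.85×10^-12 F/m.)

dV/dt = (5.93)(8.28×10^4)·cos(11.3436) = 1.675×10^5 V/s.
I_d = C dV/dt with C = ε₀A/d = (8.85×10^-12)(3.55×10^-3)/(1.81×10^-3) = 1.736×10^-11 F, so I_d = (1.736×10^-11)(1.675×10^5) = 2.91×10^-6 A.

2.91×10^-6 A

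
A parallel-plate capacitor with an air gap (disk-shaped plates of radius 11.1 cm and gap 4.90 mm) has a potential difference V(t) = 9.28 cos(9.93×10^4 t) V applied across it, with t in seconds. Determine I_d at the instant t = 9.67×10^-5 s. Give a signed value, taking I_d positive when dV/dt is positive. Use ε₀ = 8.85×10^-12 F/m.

1.14×10^-5 A

dV/dt = (9.28)(9.93×10^4)·−sin(9.60231) = 1.627×10^5 V/s.
I_d = C dV/dt with C = ε₀A/d = (8.85×10^-12)(0.03871)/(4.90×10^-3) = 6.991×10^-11 F, so I_d = (6.991×10^-11)(1.627×10^5) = 1.14×10^-5 A.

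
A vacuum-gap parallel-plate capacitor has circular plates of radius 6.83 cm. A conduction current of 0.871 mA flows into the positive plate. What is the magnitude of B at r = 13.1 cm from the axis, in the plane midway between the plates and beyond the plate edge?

By continuity the displacement current in the gap matches the conduction current: I_d = 8.71×10^-4 A.
Outside the plates the loop encloses all of I_d, so B·2πr = μ₀ I_d and B = 1.33×10^-9 T.

1.33×10^-9 T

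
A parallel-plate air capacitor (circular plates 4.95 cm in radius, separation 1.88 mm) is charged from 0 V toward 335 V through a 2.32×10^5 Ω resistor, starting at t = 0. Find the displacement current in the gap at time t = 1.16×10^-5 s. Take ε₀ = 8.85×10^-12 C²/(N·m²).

3.63×10^-4 A

With C = ε₀A/d = (8.85×10^-12)(7.698×10^-3)/(1.88×10^-3) = 3.624×10^-11 F, the time constant is τ = RC = 8.408×10^-6 s, so t/τ = 1.380 and e^(−t/τ) = 0.2516.
I_d = I_cond = (V₀/R) e^(−t/τ) = (1.444×10^-3)(0.2516) = 3.63×10^-4 A.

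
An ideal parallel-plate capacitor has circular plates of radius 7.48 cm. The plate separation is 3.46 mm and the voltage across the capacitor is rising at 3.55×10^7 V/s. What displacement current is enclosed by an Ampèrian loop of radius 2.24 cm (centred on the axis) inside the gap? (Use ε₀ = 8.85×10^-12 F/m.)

1.43×10^-4 A

With E = V/d, dE/dt = 1.026×10^10 V/(m·s) and πR² = 0.01758 m², giving I_d = ε₀ πR² dE/dt = 1.596×10^-3 A.
The field is uniform, so I_d,enc = I_d (r/R)² = (1.596×10^-3)(2.24/7.48)² = 1.43×10^-4 A.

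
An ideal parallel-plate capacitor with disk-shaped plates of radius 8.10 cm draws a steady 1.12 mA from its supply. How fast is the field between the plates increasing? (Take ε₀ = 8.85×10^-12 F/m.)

6.14×10^9 V/(m·s)

Charge continuity gives I_d = I = 1.12×10^-3 A between the plates.
Since I_d = ε₀ A dE/dt, dE/dt = I_d/(ε₀A) = (1.12×10^-3)/((8.85×10^-12)(0.02061)) = 6.14×10^9 V/(m·s).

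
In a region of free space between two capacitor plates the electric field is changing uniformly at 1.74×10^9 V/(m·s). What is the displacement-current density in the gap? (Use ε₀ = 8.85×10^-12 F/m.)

J_d = ε₀ dE/dt = (8.85×10^-12)(1.74×10^9) = 0.0154 A/m².

0.0154 A/m²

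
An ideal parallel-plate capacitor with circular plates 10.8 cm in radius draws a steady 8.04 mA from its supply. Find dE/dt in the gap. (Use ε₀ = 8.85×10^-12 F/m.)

2.48×10^10 V/(m·s)

Charge continuity gives I_d = I = 8.04×10^-3 A between the plates.
Since I_d = ε₀ A dE/dt, dE/dt = I_d/(ε₀A) = (8.04×10^-3)/((8.85×10^-12)(0.03664)) = 2.48×10^10 V/(m·s).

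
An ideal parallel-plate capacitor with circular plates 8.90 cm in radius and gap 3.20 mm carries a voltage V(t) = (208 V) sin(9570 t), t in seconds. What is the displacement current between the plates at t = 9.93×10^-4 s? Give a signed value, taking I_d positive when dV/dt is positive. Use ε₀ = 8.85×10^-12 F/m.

-1.37×10^-4 A

C = ε₀A/d = (8.85×10^-12)(0.02488)/(3.20×10^-3) = 6.881×10^-11 F. dV/dt = V₀ω·cos(ωt); at ωt = 9.50301 rad this factor is -0.9969.
I_d = C dV/dt = (6.881×10^-11)(208)(9570)(-0.9969) = -1.37×10^-4 A.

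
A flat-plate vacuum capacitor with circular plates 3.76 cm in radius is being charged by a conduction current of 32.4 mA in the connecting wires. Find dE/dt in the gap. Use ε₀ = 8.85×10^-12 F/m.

8.24×10^11 V/(m·s)

The displacement current between the plates equals the conduction current, I_d = 32.4 mA.
Then dE/dt = I_d/(ε₀A) = 8.24×10^11 V/(m·s).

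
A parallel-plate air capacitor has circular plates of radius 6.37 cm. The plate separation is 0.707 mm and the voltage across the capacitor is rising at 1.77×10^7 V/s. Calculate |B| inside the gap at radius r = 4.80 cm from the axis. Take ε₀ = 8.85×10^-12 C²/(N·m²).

dE/dt = (dV/dt)/d = 2.504×10^10 V/(m·s); I_d = ε₀(πR²)(dE/dt) = (8.85×10^-12)(0.01275)(2.504×10^10) = 2.825×10^-3 A.
∮B·dl = μ₀ I_d,enc with I_d,enc = I_d r²/R² = 1.604×10^-3 A; so B = μ₀ I_d,enc/(2πr) = 6.68×10^-9 T.

6.68×10^-9 T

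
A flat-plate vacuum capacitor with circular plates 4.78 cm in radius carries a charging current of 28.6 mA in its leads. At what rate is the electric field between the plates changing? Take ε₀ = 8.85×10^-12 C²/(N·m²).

4.50×10^11 V/(m·s)

The displacement current between the plates equals the conduction current, I_d = 28.6 mA.
Then dE/dt = I_d/(ε₀A) = 4.50×10^11 V/(m·s).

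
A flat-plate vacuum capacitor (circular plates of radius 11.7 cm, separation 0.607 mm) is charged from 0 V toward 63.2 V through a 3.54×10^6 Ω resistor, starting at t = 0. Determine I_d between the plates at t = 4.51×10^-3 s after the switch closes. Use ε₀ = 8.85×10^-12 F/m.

2.34×10^-6 A

C = ε₀A/d = (8.85×10^-12)(0.04301)/(6.07×10^-4) = 6.271×10^-10 F, so τ = RC = 2.220×10^-3 s.
The conduction current is I(t) = (V₀/R) e^(−t/τ), and the displacement current between the plates equals it.
t/τ = 2.032; I_d = (63.2/3.54×10^6) · e^(−2.032) = (1.785×10^-5)(0.1311) = 2.34×10^-6 A.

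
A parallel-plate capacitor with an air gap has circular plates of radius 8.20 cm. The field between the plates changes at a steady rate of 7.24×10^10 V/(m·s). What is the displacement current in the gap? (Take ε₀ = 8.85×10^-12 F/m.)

0.0135 A

I_d = ε₀ A (dE/dt) = (8.85×10^-12)(0.02112 m²)(7.24×10^10) = 0.0135 A.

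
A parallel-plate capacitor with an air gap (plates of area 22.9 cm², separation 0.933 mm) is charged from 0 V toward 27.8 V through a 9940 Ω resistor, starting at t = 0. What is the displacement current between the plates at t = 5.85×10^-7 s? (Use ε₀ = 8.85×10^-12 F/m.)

1.86×10^-4 A

With C = ε₀A/d = (8.85×10^-12)(2.29×10^-3)/(9.33×10^-4) = 2.172×10^-11 F, the time constant is τ = RC = 2.159×10^-7 s, so t/τ = 2.710 and e^(−t/τ) = 0.06654.
I_d = I_cond = (V₀/R) e^(−t/τ) = (2.797×10^-3)(0.06654) = 1.86×10^-4 A.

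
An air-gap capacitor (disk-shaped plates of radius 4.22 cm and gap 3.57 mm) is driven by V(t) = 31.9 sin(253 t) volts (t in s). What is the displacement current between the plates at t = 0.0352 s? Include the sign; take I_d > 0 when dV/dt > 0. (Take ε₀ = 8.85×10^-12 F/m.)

-9.72×10^-8 A

dV/dt = (31.9)(253)·cos(8.9056) = -7007 V/s.
I_d = C dV/dt with C = ε₀A/d = (8.85×10^-12)(5.595×10^-3)/(3.57×10^-3) = 1.387×10^-11 F, so I_d = (1.387×10^-11)(-7007) = -9.72×10^-8 A.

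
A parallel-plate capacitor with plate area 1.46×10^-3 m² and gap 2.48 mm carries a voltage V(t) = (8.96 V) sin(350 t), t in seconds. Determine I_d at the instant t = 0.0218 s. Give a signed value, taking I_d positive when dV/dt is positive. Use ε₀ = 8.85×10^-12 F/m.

dV/dt = (8.96)(350)·cos(7.63) = 696.5 V/s.
I_d = C dV/dt with C = ε₀A/d = (8.85×10^-12)(1.46×10^-3)/(2.48×10^-3) = 5.210×10^-12 F, so I_d = (5.210×10^-12)(696.5) = 3.63×10^-9 A.

3.63×10^-9 A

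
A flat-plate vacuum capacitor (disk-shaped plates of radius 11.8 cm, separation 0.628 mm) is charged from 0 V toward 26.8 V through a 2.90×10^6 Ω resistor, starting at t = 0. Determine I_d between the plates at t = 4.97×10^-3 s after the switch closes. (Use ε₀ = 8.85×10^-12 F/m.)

With C = ε₀A/d = (8.85×10^-12)(0.04374)/(6.28×10^-4) = 6.164×10^-10 F, the time constant is τ = RC = 1.788×10^-3 s, so t/τ = 2.780 and e^(−t/τ) = 0.06204.
I_d = I_cond = (V₀/R) e^(−t/τ) = (9.241×10^-6)(0.06204) = 5.73×10^-7 A.

5.73×10^-7 A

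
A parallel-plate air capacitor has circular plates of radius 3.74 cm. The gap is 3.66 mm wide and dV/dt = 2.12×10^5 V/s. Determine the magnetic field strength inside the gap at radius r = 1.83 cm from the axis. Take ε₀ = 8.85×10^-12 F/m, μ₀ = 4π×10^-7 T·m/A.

dE/dt = (dV/dt)/d = 5.792×10^7 V/(m·s); I_d = ε₀(πR²)(dE/dt) = (8.85×10^-12)(4.394×10^-3)(5.792×10^7) = 2.252×10^-6 A.
For r < R the Ampère–Maxwell law gives B(2πr) = μ₀ I_d (r²/R²), so B = μ₀ I_d r/(2πR²) = (4π×10^-7)(2.252×10^-6)(0.0183)/(2π·0.0374²) = 5.89×10^-12 T.

5.89×10^-12 T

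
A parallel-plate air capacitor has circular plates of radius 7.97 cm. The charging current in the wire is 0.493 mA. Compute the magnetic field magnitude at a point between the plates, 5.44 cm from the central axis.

No conduction current crosses the gap, so I_d there equals the 4.93×10^-4 A in the leads.
For r < R the Ampère–Maxwell law gives B(2πr) = μ₀ I_d (r²/R²), so B = μ₀ I_d r/(2πR²) = (4π×10^-7)(4.93×10^-4)(0.0544)/(2π·0.0797²) = 8.44×10^-10 T.

8.44×10^-10 T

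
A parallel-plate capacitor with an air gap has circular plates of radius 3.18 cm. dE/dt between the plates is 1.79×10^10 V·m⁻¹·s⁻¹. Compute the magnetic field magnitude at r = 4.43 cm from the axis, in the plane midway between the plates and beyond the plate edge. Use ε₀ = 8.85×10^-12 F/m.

Total displacement current: I_d = ε₀(πR²)(dE/dt) = (8.85×10^-12)(3.177×10^-3)(1.79×10^10) = 5.033×10^-4 A.
Outside the plates the loop encloses all of I_d, so B·2πr = μ₀ I_d and B = 2.27×10^-9 T.

2.27×10^-9 T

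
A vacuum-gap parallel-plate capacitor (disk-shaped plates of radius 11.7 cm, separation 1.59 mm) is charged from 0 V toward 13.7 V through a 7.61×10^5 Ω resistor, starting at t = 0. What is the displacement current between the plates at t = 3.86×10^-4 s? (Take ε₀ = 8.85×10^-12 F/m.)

C = ε₀A/d = (8.85×10^-12)(0.04301)/(1.59×10^-3) = 2.394×10^-10 F and τ = RC = 1.822×10^-4 s. I_d in the gap equals the RC charging current.
I_d(t) = (V₀/R) e^(−t/τ) = 1.800×10^-5 · e^(−2.119) = 2.16×10^-6 A.

2.16×10^-6 A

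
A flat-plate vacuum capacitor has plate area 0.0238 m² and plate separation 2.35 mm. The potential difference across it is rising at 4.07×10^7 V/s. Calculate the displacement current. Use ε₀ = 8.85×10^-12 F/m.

The displacement current equals the charging current C dV/dt. With C = ε₀A/d = (8.85×10^-12)(0.0238)/(2.35×10^-3) = 8.963×10^-11 F, I_d = (8.963×10^-11)(4.07×10^7) = 3.65×10^-3 A.

3.65×10^-3 A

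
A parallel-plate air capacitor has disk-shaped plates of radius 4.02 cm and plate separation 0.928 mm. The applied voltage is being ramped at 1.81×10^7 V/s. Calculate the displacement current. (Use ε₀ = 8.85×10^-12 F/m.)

8.76×10^-4 A

C = ε₀A/d = (8.85×10^-12)(5.077×10^-3)/(9.28×10^-4) = 4.842×10^-11 F.
I_d = C dV/dt = (4.842×10^-11)(1.81×10^7) = 8.76×10^-4 A.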